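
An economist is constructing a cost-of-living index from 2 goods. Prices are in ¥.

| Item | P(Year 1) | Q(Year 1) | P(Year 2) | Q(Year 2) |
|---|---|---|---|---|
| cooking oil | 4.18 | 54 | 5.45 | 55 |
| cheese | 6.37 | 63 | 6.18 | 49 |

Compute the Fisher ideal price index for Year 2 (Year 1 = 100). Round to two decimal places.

110.09

Laspeyres component (base-period weights):
ΣP(Year 2)Q(Year 1) = 5.45×54 + 6.18×63 = 294.3 + 389.34 = 683.64
ΣP(Year 1)Q(Year 1) = 4.18×54 + 6.37×63 = 225.72 + 401.31 = 627.03
L = 683.64 / 627.03 × 100 = 109.0283
Paasche component (current-period weights):
ΣP(Year 2)Q(Year 2) = 5.45×55 + 6.18×49 = 299.75 + 302.82 = 602.57
ΣP(Year 1)Q(Year 2) = 4.18×55 + 6.37×49 = 229.9 + 312.13 = 542.03
P = 602.57 / 542.03 × 100 = 111.1691
Fisher = √(L × P) = √(109.0283 × 111.1691) = 110.0935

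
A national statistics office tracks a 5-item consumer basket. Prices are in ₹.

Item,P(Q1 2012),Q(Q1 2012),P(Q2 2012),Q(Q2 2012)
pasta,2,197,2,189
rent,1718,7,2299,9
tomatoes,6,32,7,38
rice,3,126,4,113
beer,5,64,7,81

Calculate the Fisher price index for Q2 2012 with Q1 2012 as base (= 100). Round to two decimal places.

132.83

Laspeyres component (base-period weights):
ΣP(Q2 2012)Q(Q1 2012) = 2×197 + 2299×7 + 7×32 + 4×126 + 7×64 = 394 + 16093 + 224 + 504 + 448 = 17663
ΣP(Q1 2012)Q(Q1 2012) = 2×197 + 1718×7 + 6×32 + 3×126 + 5×64 = 394 + 12026 + 192 + 378 + 320 = 13310
L = 17663 / 13310 × 100 = 132.7047
Paasche component (current-period weights):
ΣP(Q2 2012)Q(Q2 2012) = 2×189 + 2299×9 + 7×38 + 4×113 + 7×81 = 378 + 20691 + 266 + 452 + 567 = 22354
ΣP(Q1 2012)Q(Q2 2012) = 2×189 + 1718×9 + 6×38 + 3×113 + 5×81 = 378 + 15462 + 228 + 339 + 405 = 16812
P = 22354 / 16812 × 100 = 132.9645
Fisher = √(L × P) = √(132.7047 × 132.9645) = 132.8346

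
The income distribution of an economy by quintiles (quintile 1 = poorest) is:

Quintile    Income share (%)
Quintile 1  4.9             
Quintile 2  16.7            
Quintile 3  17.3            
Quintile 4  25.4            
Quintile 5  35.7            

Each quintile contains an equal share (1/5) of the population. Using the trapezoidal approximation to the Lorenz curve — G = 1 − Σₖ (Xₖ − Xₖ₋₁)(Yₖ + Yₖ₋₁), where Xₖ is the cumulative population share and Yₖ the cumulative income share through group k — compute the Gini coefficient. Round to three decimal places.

0.281

Cumulative income shares Yₖ: 0.0490, 0.2160, 0.3890, 0.6430, 1.0000
Σ (Xₖ−Xₖ₋₁)(Yₖ+Yₖ₋₁) = (1/5)(0.0490+0.0000) + (1/5)(0.2160+0.0490) + (1/5)(0.3890+0.2160) + (1/5)(0.6430+0.3890) + (1/5)(1.0000+0.6430)
  = 0.0098 + 0.0530 + 0.1210 + 0.2064 + 0.3286 = 0.7188
G = 1 − 0.7188 = 0.2812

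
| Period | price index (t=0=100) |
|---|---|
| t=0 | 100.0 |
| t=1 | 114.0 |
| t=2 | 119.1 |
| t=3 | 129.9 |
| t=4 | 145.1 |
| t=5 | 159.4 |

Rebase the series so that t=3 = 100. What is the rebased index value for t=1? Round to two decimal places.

Rebased(t=1) = 114.0 / 129.9 × 100 = 87.7598

87.76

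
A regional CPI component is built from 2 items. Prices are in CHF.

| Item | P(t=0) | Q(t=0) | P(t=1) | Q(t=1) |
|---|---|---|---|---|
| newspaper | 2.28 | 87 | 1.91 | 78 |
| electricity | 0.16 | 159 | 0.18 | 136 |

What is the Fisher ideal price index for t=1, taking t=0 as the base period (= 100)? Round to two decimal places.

Laspeyres component (base-period weights):
ΣP(t=1)Q(t=0) = 1.91×87 + 0.18×159 = 166.17 + 28.62 = 194.79
ΣP(t=0)Q(t=0) = 2.28×87 + 0.16×159 = 198.36 + 25.44 = 223.8
L = 194.79 / 223.8 × 100 = 87.0375
Paasche component (current-period weights):
ΣP(t=1)Q(t=1) = 1.91×78 + 0.18×136 = 148.98 + 24.48 = 173.46
ΣP(t=0)Q(t=1) = 2.28×78 + 0.16×136 = 177.84 + 21.76 = 199.6
P = 173.46 / 199.6 × 100 = 86.9038
Fisher = √(L × P) = √(87.0375 × 86.9038) = 86.9706

86.97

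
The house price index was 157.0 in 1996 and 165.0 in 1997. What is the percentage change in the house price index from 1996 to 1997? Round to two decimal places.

5.10%

Change = (165.0 − 157.0) / 157.0 × 100
       = 8.0 / 157.0 × 100 = 5.0955%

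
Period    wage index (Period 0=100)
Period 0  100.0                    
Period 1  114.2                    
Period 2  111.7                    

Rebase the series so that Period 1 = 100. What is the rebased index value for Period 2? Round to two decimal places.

97.81

Rebased(Period 2) = 111.7 / 114.2 × 100 = 97.8109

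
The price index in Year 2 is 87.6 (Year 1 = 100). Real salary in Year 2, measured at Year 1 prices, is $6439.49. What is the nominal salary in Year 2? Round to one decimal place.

5641.0

Nominal = Real × (Index/100) = 6439.49 × (87.6/100)
        = 6439.49 × 0.876 = 5640.9932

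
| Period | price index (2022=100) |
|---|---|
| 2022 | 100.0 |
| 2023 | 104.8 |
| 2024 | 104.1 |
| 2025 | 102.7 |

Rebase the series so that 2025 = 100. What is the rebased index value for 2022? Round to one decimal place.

97.4

Rebased(2022) = 100.0 / 102.7 × 100 = 97.3710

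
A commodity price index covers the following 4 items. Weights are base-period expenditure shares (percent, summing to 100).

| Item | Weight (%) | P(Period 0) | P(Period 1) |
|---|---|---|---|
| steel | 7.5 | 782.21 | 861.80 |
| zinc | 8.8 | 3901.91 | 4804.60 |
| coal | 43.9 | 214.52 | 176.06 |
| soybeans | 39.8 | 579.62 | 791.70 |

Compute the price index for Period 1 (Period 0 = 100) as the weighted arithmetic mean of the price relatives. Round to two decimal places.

109.49

steel: 7.5 × (861.80/782.21) = 7.5 × 1.101750 = 8.2631
zinc: 8.8 × (4804.60/3901.91) = 8.8 × 1.231346 = 10.8358
coal: 43.9 × (176.06/214.52) = 43.9 × 0.820716 = 36.0294
soybeans: 39.8 × (791.70/579.62) = 39.8 × 1.365895 = 54.3626
Index = Σ wᵢ·(p₁ᵢ/p₀ᵢ) = 8.2631 + 10.8358 + 36.0294 + 54.3626 = 109.4910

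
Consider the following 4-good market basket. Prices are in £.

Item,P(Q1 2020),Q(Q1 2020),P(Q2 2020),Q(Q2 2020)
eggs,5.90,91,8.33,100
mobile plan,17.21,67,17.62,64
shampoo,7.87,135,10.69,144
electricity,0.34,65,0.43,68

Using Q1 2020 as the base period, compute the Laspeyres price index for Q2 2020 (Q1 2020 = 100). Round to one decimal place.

Laspeyres price index uses base-period quantities as weights.
ΣP(Q2 2020)·Q(Q1 2020) = 8.33×91 + 17.62×67 + 10.69×135 + 0.43×65 = 758.03 + 1180.54 + 1443.15 + 27.95 = 3409.67
ΣP(Q1 2020)·Q(Q1 2020) = 5.90×91 + 17.21×67 + 7.87×135 + 0.34×65 = 536.9 + 1153.07 + 1062.45 + 22.1 = 2774.52
Index = 3409.67 / 2774.52 × 100 = 122.8922

122.9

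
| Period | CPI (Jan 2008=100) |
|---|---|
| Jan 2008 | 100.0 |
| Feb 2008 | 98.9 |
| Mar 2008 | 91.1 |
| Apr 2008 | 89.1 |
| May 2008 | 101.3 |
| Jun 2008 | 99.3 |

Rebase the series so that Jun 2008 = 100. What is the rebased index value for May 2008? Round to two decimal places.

102.01

Rebased(May 2008) = 101.3 / 99.3 × 100 = 102.0141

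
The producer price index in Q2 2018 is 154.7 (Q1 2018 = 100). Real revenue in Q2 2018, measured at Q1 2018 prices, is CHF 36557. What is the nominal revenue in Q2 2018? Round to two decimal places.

Nominal = Real × (Index/100) = 36557 × (154.7/100)
        = 36557 × 1.547 = 56553.6790

56553.68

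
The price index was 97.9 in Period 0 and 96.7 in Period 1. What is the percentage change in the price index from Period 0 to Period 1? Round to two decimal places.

-1.23%

Change = (96.7 − 97.9) / 97.9 × 100
       = -1.2 / 97.9 × 100 = -1.2257%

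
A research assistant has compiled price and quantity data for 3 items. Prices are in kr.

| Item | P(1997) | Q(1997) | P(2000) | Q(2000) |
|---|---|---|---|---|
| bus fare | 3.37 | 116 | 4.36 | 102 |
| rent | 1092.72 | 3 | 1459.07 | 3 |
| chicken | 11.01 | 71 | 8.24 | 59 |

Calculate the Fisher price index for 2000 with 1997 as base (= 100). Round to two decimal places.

Laspeyres component (base-period weights):
ΣP(2000)Q(1997) = 4.36×116 + 1459.07×3 + 8.24×71 = 505.76 + 4377.21 + 585.04 = 5468.01
ΣP(1997)Q(1997) = 3.37×116 + 1092.72×3 + 11.01×71 = 390.92 + 3278.16 + 781.71 = 4450.79
L = 5468.01 / 4450.79 × 100 = 122.8548
Paasche component (current-period weights):
ΣP(2000)Q(2000) = 4.36×102 + 1459.07×3 + 8.24×59 = 444.72 + 4377.21 + 486.16 = 5308.09
ΣP(1997)Q(2000) = 3.37×102 + 1092.72×3 + 11.01×59 = 343.74 + 3278.16 + 649.59 = 4271.49
P = 5308.09 / 4271.49 × 100 = 124.2679
Fisher = √(L × P) = √(122.8548 × 124.2679) = 123.5593

123.56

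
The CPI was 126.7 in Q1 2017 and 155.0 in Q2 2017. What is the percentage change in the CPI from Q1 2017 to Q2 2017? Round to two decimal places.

Change = (155.0 − 126.7) / 126.7 × 100
       = 28.3 / 126.7 × 100 = 22.3362%

22.34%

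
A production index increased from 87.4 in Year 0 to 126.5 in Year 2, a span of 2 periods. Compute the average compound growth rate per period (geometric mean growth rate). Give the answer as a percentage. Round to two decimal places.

20.31%

Growth factor = (126.5/87.4)^(1/2) = (1.447368)^(1/2) = 1.203066
Growth rate = 1.203066 − 1 = 0.203066 = 20.3066%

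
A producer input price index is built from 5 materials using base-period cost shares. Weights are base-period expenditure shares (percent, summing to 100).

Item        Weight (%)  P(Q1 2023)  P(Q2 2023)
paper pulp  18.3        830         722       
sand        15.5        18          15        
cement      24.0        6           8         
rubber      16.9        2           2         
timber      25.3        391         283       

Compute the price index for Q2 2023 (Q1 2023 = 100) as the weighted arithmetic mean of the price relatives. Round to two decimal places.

96.05

paper pulp: 18.3 × (722/830) = 18.3 × 0.869880 = 15.9188
sand: 15.5 × (15/18) = 15.5 × 0.833333 = 12.9167
cement: 24.0 × (8/6) = 24.0 × 1.333333 = 32.0000
rubber: 16.9 × (2/2) = 16.9 × 1.000000 = 16.9000
timber: 25.3 × (283/391) = 25.3 × 0.723785 = 18.3118
Index = Σ wᵢ·(p₁ᵢ/p₀ᵢ) = 15.9188 + 12.9167 + 32.0000 + 16.9000 + 18.3118 = 96.0472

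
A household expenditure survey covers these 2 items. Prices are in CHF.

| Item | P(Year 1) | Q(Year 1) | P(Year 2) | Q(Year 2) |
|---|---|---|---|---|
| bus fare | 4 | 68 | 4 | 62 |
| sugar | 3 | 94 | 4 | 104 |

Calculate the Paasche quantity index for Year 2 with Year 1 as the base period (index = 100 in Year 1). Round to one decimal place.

Paasche quantity index uses current-period prices as weights.
ΣP(Year 2)·Q(Year 2) = 4×62 + 4×104 = 248 + 416 = 664
ΣP(Year 2)·Q(Year 1) = 4×68 + 4×94 = 272 + 376 = 648
Index = 664 / 648 × 100 = 102.4691

102.5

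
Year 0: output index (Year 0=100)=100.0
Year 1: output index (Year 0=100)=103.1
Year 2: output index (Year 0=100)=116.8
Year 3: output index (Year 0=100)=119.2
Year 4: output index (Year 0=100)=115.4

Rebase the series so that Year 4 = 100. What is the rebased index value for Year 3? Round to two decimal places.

Rebased(Year 3) = 119.2 / 115.4 × 100 = 103.2929

103.29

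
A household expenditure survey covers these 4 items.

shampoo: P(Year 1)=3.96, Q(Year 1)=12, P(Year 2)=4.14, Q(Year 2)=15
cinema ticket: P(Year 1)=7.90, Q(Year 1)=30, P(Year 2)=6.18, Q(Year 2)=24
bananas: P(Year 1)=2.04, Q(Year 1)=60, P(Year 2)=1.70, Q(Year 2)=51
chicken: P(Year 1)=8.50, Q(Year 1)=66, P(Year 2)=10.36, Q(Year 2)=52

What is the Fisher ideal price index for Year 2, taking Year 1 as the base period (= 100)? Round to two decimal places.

105.30

Laspeyres component (base-period weights):
ΣP(Year 2)Q(Year 1) = 4.14×12 + 6.18×30 + 1.70×60 + 10.36×66 = 49.68 + 185.4 + 102 + 683.76 = 1020.84
ΣP(Year 1)Q(Year 1) = 3.96×12 + 7.90×30 + 2.04×60 + 8.50×66 = 47.52 + 237 + 122.4 + 561 = 967.92
L = 1020.84 / 967.92 × 100 = 105.4674
Paasche component (current-period weights):
ΣP(Year 2)Q(Year 2) = 4.14×15 + 6.18×24 + 1.70×51 + 10.36×52 = 62.1 + 148.32 + 86.7 + 538.72 = 835.84
ΣP(Year 1)Q(Year 2) = 3.96×15 + 7.90×24 + 2.04×51 + 8.50×52 = 59.4 + 189.6 + 104.04 + 442 = 795.04
P = 835.84 / 795.04 × 100 = 105.1318
Fisher = √(L × P) = √(105.4674 × 105.1318) = 105.2995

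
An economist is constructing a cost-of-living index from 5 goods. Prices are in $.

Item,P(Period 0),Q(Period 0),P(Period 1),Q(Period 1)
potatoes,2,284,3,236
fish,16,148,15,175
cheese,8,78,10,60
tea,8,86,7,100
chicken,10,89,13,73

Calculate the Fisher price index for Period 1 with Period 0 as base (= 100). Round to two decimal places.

Laspeyres component (base-period weights):
ΣP(Period 1)Q(Period 0) = 3×284 + 15×148 + 10×78 + 7×86 + 13×89 = 852 + 2220 + 780 + 602 + 1157 = 5611
ΣP(Period 0)Q(Period 0) = 2×284 + 16×148 + 8×78 + 8×86 + 10×89 = 568 + 2368 + 624 + 688 + 890 = 5138
L = 5611 / 5138 × 100 = 109.2059
Paasche component (current-period weights):
ΣP(Period 1)Q(Period 1) = 3×236 + 15×175 + 10×60 + 7×100 + 13×73 = 708 + 2625 + 600 + 700 + 949 = 5582
ΣP(Period 0)Q(Period 1) = 2×236 + 16×175 + 8×60 + 8×100 + 10×73 = 472 + 2800 + 480 + 800 + 730 = 5282
P = 5582 / 5282 × 100 = 105.6797
Fisher = √(L × P) = √(109.2059 × 105.6797) = 107.4283

107.43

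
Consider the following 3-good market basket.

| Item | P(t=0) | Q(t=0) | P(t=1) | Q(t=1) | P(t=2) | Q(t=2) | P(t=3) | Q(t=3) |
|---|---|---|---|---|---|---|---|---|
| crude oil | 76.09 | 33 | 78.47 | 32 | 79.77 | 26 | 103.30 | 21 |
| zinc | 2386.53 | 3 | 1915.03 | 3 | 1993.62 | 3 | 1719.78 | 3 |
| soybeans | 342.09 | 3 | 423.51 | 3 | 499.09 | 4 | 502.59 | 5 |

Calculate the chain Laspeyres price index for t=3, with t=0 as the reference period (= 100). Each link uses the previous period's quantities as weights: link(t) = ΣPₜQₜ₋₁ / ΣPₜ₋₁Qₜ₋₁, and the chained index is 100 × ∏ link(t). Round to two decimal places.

Link t=0→t=1:
ΣP(t=1)Q(t=0) = 78.47×33 + 1915.03×3 + 423.51×3 = 2589.51 + 5745.09 + 1270.53 = 9605.13
ΣP(t=0)Q(t=0) = 76.09×33 + 2386.53×3 + 342.09×3 = 2510.97 + 7159.59 + 1026.27 = 10696.83
link = 9605.13/10696.83 = 0.897942
Link t=1→t=2:
ΣP(t=2)Q(t=1) = 79.77×32 + 1993.62×3 + 499.09×3 = 2552.64 + 5980.86 + 1497.27 = 10030.77
ΣP(t=1)Q(t=1) = 78.47×32 + 1915.03×3 + 423.51×3 = 2511.04 + 5745.09 + 1270.53 = 9526.66
link = 10030.77/9526.66 = 1.052916
Link t=2→t=3:
ΣP(t=3)Q(t=2) = 103.30×26 + 1719.78×3 + 502.59×4 = 2685.8 + 5159.34 + 2010.36 = 9855.5
ΣP(t=2)Q(t=2) = 79.77×26 + 1993.62×3 + 499.09×4 = 2074.02 + 5980.86 + 1996.36 = 10051.24
link = 9855.5/10051.24 = 0.980526
Chained index = 100 × 0.897942 × 1.052916 × 0.980526 = 92.7045

92.70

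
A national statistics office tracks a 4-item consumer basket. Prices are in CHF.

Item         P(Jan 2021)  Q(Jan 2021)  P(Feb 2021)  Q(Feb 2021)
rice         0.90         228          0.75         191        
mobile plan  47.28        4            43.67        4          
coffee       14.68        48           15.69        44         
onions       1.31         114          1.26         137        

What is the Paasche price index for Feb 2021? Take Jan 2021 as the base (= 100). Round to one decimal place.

Paasche price index uses current-period quantities as weights.
ΣP(Feb 2021)·Q(Feb 2021) = 0.75×191 + 43.67×4 + 15.69×44 + 1.26×137 = 143.25 + 174.68 + 690.36 + 172.62 = 1180.91
ΣP(Jan 2021)·Q(Feb 2021) = 0.90×191 + 47.28×4 + 14.68×44 + 1.31×137 = 171.9 + 189.12 + 645.92 + 179.47 = 1186.41
Index = 1180.91 / 1186.41 × 100 = 99.5364

99.5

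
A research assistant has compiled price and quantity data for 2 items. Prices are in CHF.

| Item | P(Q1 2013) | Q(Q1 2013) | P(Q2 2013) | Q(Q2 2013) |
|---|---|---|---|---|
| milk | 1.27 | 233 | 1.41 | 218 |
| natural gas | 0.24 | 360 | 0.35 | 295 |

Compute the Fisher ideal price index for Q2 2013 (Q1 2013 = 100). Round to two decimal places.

118.50

Laspeyres component (base-period weights):
ΣP(Q2 2013)Q(Q1 2013) = 1.41×233 + 0.35×360 = 328.53 + 126 = 454.53
ΣP(Q1 2013)Q(Q1 2013) = 1.27×233 + 0.24×360 = 295.91 + 86.4 = 382.31
L = 454.53 / 382.31 × 100 = 118.8904
Paasche component (current-period weights):
ΣP(Q2 2013)Q(Q2 2013) = 1.41×218 + 0.35×295 = 307.38 + 103.25 = 410.63
ΣP(Q1 2013)Q(Q2 2013) = 1.27×218 + 0.24×295 = 276.86 + 70.8 = 347.66
P = 410.63 / 347.66 × 100 = 118.1125
Fisher = √(L × P) = √(118.8904 × 118.1125) = 118.5008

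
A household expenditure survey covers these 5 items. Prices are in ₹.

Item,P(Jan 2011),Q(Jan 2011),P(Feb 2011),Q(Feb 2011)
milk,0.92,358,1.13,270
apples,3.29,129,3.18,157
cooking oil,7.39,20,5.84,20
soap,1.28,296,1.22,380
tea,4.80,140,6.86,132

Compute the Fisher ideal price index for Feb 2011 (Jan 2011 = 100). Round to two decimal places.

114.03

Laspeyres component (base-period weights):
ΣP(Feb 2011)Q(Jan 2011) = 1.13×358 + 3.18×129 + 5.84×20 + 1.22×296 + 6.86×140 = 404.54 + 410.22 + 116.8 + 361.12 + 960.4 = 2253.08
ΣP(Jan 2011)Q(Jan 2011) = 0.92×358 + 3.29×129 + 7.39×20 + 1.28×296 + 4.80×140 = 329.36 + 424.41 + 147.8 + 378.88 + 672 = 1952.45
L = 2253.08 / 1952.45 × 100 = 115.3976
Paasche component (current-period weights):
ΣP(Feb 2011)Q(Feb 2011) = 1.13×270 + 3.18×157 + 5.84×20 + 1.22×380 + 6.86×132 = 305.1 + 499.26 + 116.8 + 463.6 + 905.52 = 2290.28
ΣP(Jan 2011)Q(Feb 2011) = 0.92×270 + 3.29×157 + 7.39×20 + 1.28×380 + 4.80×132 = 248.4 + 516.53 + 147.8 + 486.4 + 633.6 = 2032.73
P = 2290.28 / 2032.73 × 100 = 112.6702
Fisher = √(L × P) = √(115.3976 × 112.6702) = 114.0257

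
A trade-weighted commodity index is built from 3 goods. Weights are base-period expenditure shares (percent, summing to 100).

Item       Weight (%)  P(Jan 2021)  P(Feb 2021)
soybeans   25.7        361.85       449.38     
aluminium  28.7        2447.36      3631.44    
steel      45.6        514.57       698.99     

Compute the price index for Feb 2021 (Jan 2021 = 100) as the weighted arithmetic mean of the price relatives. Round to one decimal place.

soybeans: 25.7 × (449.38/361.85) = 25.7 × 1.241896 = 31.9167
aluminium: 28.7 × (3631.44/2447.36) = 28.7 × 1.483819 = 42.5856
steel: 45.6 × (698.99/514.57) = 45.6 × 1.358396 = 61.9429
Index = Σ wᵢ·(p₁ᵢ/p₀ᵢ) = 31.9167 + 42.5856 + 61.9429 = 136.4452

136.4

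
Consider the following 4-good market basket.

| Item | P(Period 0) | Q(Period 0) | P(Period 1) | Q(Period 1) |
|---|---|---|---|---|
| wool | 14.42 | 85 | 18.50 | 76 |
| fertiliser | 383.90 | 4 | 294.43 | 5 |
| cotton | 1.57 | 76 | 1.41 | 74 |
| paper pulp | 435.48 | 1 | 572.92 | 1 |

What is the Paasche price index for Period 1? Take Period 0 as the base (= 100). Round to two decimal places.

99.67

Paasche price index uses current-period quantities as weights.
ΣP(Period 1)·Q(Period 1) = 18.50×76 + 294.43×5 + 1.41×74 + 572.92×1 = 1406 + 1472.15 + 104.34 + 572.92 = 3555.41
ΣP(Period 0)·Q(Period 1) = 14.42×76 + 383.90×5 + 1.57×74 + 435.48×1 = 1095.92 + 1919.5 + 116.18 + 435.48 = 3567.08
Index = 3555.41 / 3567.08 × 100 = 99.6728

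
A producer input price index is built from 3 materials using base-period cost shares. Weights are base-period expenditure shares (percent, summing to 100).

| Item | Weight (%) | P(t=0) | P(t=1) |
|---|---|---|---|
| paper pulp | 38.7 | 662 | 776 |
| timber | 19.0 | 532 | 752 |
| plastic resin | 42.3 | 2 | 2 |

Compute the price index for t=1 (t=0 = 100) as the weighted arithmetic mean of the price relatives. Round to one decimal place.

paper pulp: 38.7 × (776/662) = 38.7 × 1.172205 = 45.3644
timber: 19.0 × (752/532) = 19.0 × 1.413534 = 26.8571
plastic resin: 42.3 × (2/2) = 42.3 × 1.000000 = 42.3000
Index = Σ wᵢ·(p₁ᵢ/p₀ᵢ) = 45.3644 + 26.8571 + 42.3000 = 114.5215

114.5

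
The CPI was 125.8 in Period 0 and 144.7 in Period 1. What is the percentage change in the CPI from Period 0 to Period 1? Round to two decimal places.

Change = (144.7 − 125.8) / 125.8 × 100
       = 18.9 / 125.8 × 100 = 15.0238%

15.02%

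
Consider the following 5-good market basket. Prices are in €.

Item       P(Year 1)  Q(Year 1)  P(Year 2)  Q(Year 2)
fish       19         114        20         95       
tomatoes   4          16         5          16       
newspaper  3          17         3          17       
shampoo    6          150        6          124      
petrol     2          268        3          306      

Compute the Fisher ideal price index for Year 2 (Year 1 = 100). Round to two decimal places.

111.71

Laspeyres component (base-period weights):
ΣP(Year 2)Q(Year 1) = 20×114 + 5×16 + 3×17 + 6×150 + 3×268 = 2280 + 80 + 51 + 900 + 804 = 4115
ΣP(Year 1)Q(Year 1) = 19×114 + 4×16 + 3×17 + 6×150 + 2×268 = 2166 + 64 + 51 + 900 + 536 = 3717
L = 4115 / 3717 × 100 = 110.7076
Paasche component (current-period weights):
ΣP(Year 2)Q(Year 2) = 20×95 + 5×16 + 3×17 + 6×124 + 3×306 = 1900 + 80 + 51 + 744 + 918 = 3693
ΣP(Year 1)Q(Year 2) = 19×95 + 4×16 + 3×17 + 6×124 + 2×306 = 1805 + 64 + 51 + 744 + 612 = 3276
P = 3693 / 3276 × 100 = 112.7289
Fisher = √(L × P) = √(110.7076 × 112.7289) = 111.7137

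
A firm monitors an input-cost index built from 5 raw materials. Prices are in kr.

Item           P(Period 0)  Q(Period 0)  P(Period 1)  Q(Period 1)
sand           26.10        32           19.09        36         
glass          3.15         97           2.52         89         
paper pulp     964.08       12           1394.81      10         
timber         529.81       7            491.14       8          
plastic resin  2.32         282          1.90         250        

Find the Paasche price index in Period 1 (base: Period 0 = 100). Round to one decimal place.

122.9

Paasche price index uses current-period quantities as weights.
ΣP(Period 1)·Q(Period 1) = 19.09×36 + 2.52×89 + 1394.81×10 + 491.14×8 + 1.90×250 = 687.24 + 224.28 + 13948.1 + 3929.12 + 475 = 19263.74
ΣP(Period 0)·Q(Period 1) = 26.10×36 + 3.15×89 + 964.08×10 + 529.81×8 + 2.32×250 = 939.6 + 280.35 + 9640.8 + 4238.48 + 580 = 15679.23
Index = 19263.74 / 15679.23 × 100 = 122.8615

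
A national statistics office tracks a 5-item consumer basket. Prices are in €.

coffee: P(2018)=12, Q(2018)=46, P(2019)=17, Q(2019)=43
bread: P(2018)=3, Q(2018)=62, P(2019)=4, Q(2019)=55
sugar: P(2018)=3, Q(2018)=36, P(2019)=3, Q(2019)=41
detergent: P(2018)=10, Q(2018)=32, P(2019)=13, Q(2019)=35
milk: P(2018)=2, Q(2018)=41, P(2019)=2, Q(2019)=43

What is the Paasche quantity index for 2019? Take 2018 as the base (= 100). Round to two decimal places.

Paasche quantity index uses current-period prices as weights.
ΣP(2019)·Q(2019) = 17×43 + 4×55 + 3×41 + 13×35 + 2×43 = 731 + 220 + 123 + 455 + 86 = 1615
ΣP(2019)·Q(2018) = 17×46 + 4×62 + 3×36 + 13×32 + 2×41 = 782 + 248 + 108 + 416 + 82 = 1636
Index = 1615 / 1636 × 100 = 98.7164

98.72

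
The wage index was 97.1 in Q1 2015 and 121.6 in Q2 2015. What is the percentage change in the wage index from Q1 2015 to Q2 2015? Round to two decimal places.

25.23%

Change = (121.6 − 97.1) / 97.1 × 100
       = 24.5 / 97.1 × 100 = 25.2317%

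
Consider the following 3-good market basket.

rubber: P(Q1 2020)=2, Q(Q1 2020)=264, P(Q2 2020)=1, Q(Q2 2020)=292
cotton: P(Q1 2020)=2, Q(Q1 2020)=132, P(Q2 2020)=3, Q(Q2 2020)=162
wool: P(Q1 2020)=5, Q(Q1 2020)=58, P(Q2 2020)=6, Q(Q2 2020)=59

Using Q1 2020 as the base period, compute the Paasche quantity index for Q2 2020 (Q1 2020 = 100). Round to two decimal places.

Paasche quantity index uses current-period prices as weights.
ΣP(Q2 2020)·Q(Q2 2020) = 1×292 + 3×162 + 6×59 = 292 + 486 + 354 = 1132
ΣP(Q2 2020)·Q(Q1 2020) = 1×264 + 3×132 + 6×58 = 264 + 396 + 348 = 1008
Index = 1132 / 1008 × 100 = 112.3016

112.30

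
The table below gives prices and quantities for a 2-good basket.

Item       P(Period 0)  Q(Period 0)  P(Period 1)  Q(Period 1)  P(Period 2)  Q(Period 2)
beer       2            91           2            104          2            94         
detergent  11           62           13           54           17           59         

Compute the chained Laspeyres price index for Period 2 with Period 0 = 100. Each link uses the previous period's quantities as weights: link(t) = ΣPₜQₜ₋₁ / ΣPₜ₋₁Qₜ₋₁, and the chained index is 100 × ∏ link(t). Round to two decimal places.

141.49

Link Period 0→Period 1:
ΣP(Period 1)Q(Period 0) = 2×91 + 13×62 = 182 + 806 = 988
ΣP(Period 0)Q(Period 0) = 2×91 + 11×62 = 182 + 682 = 864
link = 988/864 = 1.143519
Link Period 1→Period 2:
ΣP(Period 2)Q(Period 1) = 2×104 + 17×54 = 208 + 918 = 1126
ΣP(Period 1)Q(Period 1) = 2×104 + 13×54 = 208 + 702 = 910
link = 1126/910 = 1.237363
Chained index = 100 × 1.143519 × 1.237363 = 141.4947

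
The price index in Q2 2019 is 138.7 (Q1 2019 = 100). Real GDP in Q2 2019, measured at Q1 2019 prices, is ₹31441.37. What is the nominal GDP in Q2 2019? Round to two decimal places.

Nominal = Real × (Index/100) = 31441.37 × (138.7/100)
        = 31441.37 × 1.387 = 43609.1802

43609.18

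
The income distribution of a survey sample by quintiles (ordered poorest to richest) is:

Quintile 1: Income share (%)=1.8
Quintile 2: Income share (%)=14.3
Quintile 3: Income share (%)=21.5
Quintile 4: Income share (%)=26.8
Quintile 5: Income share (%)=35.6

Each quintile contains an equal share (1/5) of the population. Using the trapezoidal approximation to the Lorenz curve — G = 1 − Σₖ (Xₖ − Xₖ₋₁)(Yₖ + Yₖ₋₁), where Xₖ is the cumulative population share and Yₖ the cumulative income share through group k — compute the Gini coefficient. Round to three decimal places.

Cumulative income shares Yₖ: 0.0180, 0.1610, 0.3760, 0.6440, 1.0000
Σ (Xₖ−Xₖ₋₁)(Yₖ+Yₖ₋₁) = (1/5)(0.0180+0.0000) + (1/5)(0.1610+0.0180) + (1/5)(0.3760+0.1610) + (1/5)(0.6440+0.3760) + (1/5)(1.0000+0.6440)
  = 0.0036 + 0.0358 + 0.1074 + 0.2040 + 0.3288 = 0.6796
G = 1 − 0.6796 = 0.3204

0.320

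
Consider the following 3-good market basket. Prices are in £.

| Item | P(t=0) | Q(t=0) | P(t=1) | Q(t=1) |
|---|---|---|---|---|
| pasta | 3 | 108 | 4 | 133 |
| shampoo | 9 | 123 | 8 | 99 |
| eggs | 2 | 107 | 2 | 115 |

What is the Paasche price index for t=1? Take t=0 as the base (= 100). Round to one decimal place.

102.2

Paasche price index uses current-period quantities as weights.
ΣP(t=1)·Q(t=1) = 4×133 + 8×99 + 2×115 = 532 + 792 + 230 = 1554
ΣP(t=0)·Q(t=1) = 3×133 + 9×99 + 2×115 = 399 + 891 + 230 = 1520
Index = 1554 / 1520 × 100 = 102.2368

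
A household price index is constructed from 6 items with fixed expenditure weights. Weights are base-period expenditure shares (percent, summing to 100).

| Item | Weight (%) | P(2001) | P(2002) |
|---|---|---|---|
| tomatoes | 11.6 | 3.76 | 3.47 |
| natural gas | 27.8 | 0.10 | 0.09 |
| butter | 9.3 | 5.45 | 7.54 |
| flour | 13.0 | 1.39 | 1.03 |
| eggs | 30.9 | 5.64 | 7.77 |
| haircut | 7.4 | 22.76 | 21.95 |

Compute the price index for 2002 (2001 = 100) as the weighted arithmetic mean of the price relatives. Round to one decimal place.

107.9

tomatoes: 11.6 × (3.47/3.76) = 11.6 × 0.922872 = 10.7053
natural gas: 27.8 × (0.09/0.10) = 27.8 × 0.900000 = 25.0200
butter: 9.3 × (7.54/5.45) = 9.3 × 1.383486 = 12.8664
flour: 13.0 × (1.03/1.39) = 13.0 × 0.741007 = 9.6331
eggs: 30.9 × (7.77/5.64) = 30.9 × 1.377660 = 42.5697
haircut: 7.4 × (21.95/22.76) = 7.4 × 0.964411 = 7.1366
Index = Σ wᵢ·(p₁ᵢ/p₀ᵢ) = 10.7053 + 25.0200 + 12.8664 + 9.6331 + 42.5697 + 7.1366 = 107.9312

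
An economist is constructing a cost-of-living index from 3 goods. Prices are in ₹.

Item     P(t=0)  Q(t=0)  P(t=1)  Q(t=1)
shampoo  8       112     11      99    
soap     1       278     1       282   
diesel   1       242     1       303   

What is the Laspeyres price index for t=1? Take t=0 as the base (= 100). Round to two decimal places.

Laspeyres price index uses base-period quantities as weights.
ΣP(t=1)·Q(t=0) = 11×112 + 1×278 + 1×242 = 1232 + 278 + 242 = 1752
ΣP(t=0)·Q(t=0) = 8×112 + 1×278 + 1×242 = 896 + 278 + 242 = 1416
Index = 1752 / 1416 × 100 = 123.7288

123.73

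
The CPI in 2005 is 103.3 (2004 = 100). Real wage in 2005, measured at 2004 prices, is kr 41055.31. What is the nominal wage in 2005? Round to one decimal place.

Nominal = Real × (Index/100) = 41055.31 × (103.3/100)
        = 41055.31 × 1.033 = 42410.1352

42410.1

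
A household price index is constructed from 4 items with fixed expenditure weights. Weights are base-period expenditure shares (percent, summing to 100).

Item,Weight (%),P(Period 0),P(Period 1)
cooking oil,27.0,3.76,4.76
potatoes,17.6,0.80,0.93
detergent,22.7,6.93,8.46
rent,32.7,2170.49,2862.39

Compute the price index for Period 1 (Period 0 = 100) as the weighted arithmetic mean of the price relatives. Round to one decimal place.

cooking oil: 27.0 × (4.76/3.76) = 27.0 × 1.265957 = 34.1809
potatoes: 17.6 × (0.93/0.80) = 17.6 × 1.162500 = 20.4600
detergent: 22.7 × (8.46/6.93) = 22.7 × 1.220779 = 27.7117
rent: 32.7 × (2862.39/2170.49) = 32.7 × 1.318776 = 43.1240
Index = Σ wᵢ·(p₁ᵢ/p₀ᵢ) = 34.1809 + 20.4600 + 27.7117 + 43.1240 = 125.4765

125.5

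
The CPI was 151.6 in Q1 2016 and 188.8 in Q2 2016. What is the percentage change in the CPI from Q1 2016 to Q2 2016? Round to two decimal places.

24.54%

Change = (188.8 − 151.6) / 151.6 × 100
       = 37.2 / 151.6 × 100 = 24.5383%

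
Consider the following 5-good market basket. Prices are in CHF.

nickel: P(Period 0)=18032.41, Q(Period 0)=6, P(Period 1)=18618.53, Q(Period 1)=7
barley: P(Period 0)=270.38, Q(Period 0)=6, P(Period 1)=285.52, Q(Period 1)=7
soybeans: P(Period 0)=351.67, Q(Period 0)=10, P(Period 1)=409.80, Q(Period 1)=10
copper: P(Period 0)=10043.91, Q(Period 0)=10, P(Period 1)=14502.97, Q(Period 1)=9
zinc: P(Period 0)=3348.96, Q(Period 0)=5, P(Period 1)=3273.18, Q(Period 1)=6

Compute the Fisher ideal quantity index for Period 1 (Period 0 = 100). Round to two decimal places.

103.89

Laspeyres component (base-period weights):
ΣP(Period 0)Q(Period 1) = 18032.41×7 + 270.38×7 + 351.67×10 + 10043.91×9 + 3348.96×6 = 126226.87 + 1892.66 + 3516.7 + 90395.19 + 20093.76 = 242125.18
ΣP(Period 0)Q(Period 0) = 18032.41×6 + 270.38×6 + 351.67×10 + 10043.91×10 + 3348.96×5 = 108194.46 + 1622.28 + 3516.7 + 100439.1 + 16744.8 = 230517.34
L = 242125.18 / 230517.34 × 100 = 105.0356
Paasche component (current-period weights):
ΣP(Period 1)Q(Period 1) = 18618.53×7 + 285.52×7 + 409.80×10 + 14502.97×9 + 3273.18×6 = 130329.71 + 1998.64 + 4098 + 130526.73 + 19639.08 = 286592.16
ΣP(Period 1)Q(Period 0) = 18618.53×6 + 285.52×6 + 409.80×10 + 14502.97×10 + 3273.18×5 = 111711.18 + 1713.12 + 4098 + 145029.7 + 16365.9 = 278917.9
P = 286592.16 / 278917.9 × 100 = 102.7514
Fisher = √(L × P) = √(105.0356 × 102.7514) = 103.8872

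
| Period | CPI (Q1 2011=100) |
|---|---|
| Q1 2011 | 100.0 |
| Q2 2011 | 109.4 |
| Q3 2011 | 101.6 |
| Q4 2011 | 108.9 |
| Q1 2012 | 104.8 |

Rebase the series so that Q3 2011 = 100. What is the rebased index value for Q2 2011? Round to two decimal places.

107.68

Rebased(Q2 2011) = 109.4 / 101.6 × 100 = 107.6772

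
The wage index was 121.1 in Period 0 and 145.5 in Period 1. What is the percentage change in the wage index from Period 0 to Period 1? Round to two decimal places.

20.15%

Change = (145.5 − 121.1) / 121.1 × 100
       = 24.4 / 121.1 × 100 = 20.1486%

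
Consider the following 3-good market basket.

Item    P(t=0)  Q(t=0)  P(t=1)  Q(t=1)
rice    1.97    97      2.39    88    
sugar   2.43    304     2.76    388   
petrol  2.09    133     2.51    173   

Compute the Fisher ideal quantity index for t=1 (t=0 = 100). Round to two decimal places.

Laspeyres component (base-period weights):
ΣP(t=0)Q(t=1) = 1.97×88 + 2.43×388 + 2.09×173 = 173.36 + 942.84 + 361.57 = 1477.77
ΣP(t=0)Q(t=0) = 1.97×97 + 2.43×304 + 2.09×133 = 191.09 + 738.72 + 277.97 = 1207.78
L = 1477.77 / 1207.78 × 100 = 122.3542
Paasche component (current-period weights):
ΣP(t=1)Q(t=1) = 2.39×88 + 2.76×388 + 2.51×173 = 210.32 + 1070.88 + 434.23 = 1715.43
ΣP(t=1)Q(t=0) = 2.39×97 + 2.76×304 + 2.51×133 = 231.83 + 839.04 + 333.83 = 1404.7
P = 1715.43 / 1404.7 × 100 = 122.1207
Fisher = √(L × P) = √(122.3542 × 122.1207) = 122.2374

122.24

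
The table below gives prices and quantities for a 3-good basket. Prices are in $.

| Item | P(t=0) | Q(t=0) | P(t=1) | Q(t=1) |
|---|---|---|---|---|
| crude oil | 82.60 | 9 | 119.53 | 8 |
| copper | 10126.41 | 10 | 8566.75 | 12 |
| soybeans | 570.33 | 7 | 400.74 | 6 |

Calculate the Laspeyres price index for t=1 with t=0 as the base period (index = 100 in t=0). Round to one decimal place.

84.5

Laspeyres price index uses base-period quantities as weights.
ΣP(t=1)·Q(t=0) = 119.53×9 + 8566.75×10 + 400.74×7 = 1075.77 + 85667.5 + 2805.18 = 89548.45
ΣP(t=0)·Q(t=0) = 82.60×9 + 10126.41×10 + 570.33×7 = 743.4 + 101264.1 + 3992.31 = 105999.81
Index = 89548.45 / 105999.81 × 100 = 84.4798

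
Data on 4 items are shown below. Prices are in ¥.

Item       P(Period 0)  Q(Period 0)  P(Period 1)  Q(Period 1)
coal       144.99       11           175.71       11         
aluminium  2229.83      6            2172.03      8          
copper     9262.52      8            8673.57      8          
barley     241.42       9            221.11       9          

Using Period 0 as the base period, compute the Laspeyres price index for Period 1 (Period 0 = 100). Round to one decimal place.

94.6

Laspeyres price index uses base-period quantities as weights.
ΣP(Period 1)·Q(Period 0) = 175.71×11 + 2172.03×6 + 8673.57×8 + 221.11×9 = 1932.81 + 13032.18 + 69388.56 + 1989.99 = 86343.54
ΣP(Period 0)·Q(Period 0) = 144.99×11 + 2229.83×6 + 9262.52×8 + 241.42×9 = 1594.89 + 13378.98 + 74100.16 + 2172.78 = 91246.81
Index = 86343.54 / 91246.81 × 100 = 94.6264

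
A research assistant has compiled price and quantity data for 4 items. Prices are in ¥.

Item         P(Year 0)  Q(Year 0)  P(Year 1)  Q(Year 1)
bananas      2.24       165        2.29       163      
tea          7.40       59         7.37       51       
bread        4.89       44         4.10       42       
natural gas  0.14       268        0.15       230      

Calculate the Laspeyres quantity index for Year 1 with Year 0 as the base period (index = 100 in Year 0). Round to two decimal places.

92.56

Laspeyres quantity index uses base-period prices as weights.
ΣP(Year 0)·Q(Year 1) = 2.24×163 + 7.40×51 + 4.89×42 + 0.14×230 = 365.12 + 377.4 + 205.38 + 32.2 = 980.1
ΣP(Year 0)·Q(Year 0) = 2.24×165 + 7.40×59 + 4.89×44 + 0.14×268 = 369.6 + 436.6 + 215.16 + 37.52 = 1058.88
Index = 980.1 / 1058.88 × 100 = 92.5601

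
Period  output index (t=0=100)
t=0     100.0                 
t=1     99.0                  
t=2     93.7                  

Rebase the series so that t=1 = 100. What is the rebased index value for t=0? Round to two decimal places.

101.01

Rebased(t=0) = 100.0 / 99.0 × 100 = 101.0101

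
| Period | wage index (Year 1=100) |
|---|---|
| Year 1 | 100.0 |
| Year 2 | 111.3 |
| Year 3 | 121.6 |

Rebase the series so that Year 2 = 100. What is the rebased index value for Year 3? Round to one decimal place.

109.3

Rebased(Year 3) = 121.6 / 111.3 × 100 = 109.2543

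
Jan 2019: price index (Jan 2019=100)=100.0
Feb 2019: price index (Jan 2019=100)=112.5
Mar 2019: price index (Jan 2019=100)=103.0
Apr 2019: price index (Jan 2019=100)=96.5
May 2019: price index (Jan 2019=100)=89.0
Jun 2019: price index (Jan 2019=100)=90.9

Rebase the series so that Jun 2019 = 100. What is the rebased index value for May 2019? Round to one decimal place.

97.9

Rebased(May 2019) = 89.0 / 90.9 × 100 = 97.9098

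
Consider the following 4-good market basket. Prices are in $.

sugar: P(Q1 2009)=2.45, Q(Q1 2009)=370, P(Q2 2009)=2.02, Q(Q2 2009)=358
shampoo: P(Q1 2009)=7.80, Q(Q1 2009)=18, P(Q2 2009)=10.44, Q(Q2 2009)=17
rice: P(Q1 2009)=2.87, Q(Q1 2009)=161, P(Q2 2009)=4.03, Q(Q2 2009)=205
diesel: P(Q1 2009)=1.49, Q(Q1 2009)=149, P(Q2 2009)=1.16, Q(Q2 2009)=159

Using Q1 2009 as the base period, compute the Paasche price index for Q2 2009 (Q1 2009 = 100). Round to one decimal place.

104.2

Paasche price index uses current-period quantities as weights.
ΣP(Q2 2009)·Q(Q2 2009) = 2.02×358 + 10.44×17 + 4.03×205 + 1.16×159 = 723.16 + 177.48 + 826.15 + 184.44 = 1911.23
ΣP(Q1 2009)·Q(Q2 2009) = 2.45×358 + 7.80×17 + 2.87×205 + 1.49×159 = 877.1 + 132.6 + 588.35 + 236.91 = 1834.96
Index = 1911.23 / 1834.96 × 100 = 104.1565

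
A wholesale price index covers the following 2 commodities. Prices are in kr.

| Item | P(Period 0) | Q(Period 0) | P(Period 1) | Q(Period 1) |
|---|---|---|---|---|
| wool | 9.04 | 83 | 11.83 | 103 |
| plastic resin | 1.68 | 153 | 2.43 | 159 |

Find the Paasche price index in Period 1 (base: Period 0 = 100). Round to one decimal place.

133.9

Paasche price index uses current-period quantities as weights.
ΣP(Period 1)·Q(Period 1) = 11.83×103 + 2.43×159 = 1218.49 + 386.37 = 1604.86
ΣP(Period 0)·Q(Period 1) = 9.04×103 + 1.68×159 = 931.12 + 267.12 = 1198.24
Index = 1604.86 / 1198.24 × 100 = 133.9348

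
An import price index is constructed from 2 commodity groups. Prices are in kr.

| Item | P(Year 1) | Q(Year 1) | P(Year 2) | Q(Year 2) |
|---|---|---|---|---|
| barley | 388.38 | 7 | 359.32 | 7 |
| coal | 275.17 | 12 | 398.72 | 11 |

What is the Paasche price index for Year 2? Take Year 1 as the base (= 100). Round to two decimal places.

120.11

Paasche price index uses current-period quantities as weights.
ΣP(Year 2)·Q(Year 2) = 359.32×7 + 398.72×11 = 2515.24 + 4385.92 = 6901.16
ΣP(Year 1)·Q(Year 2) = 388.38×7 + 275.17×11 = 2718.66 + 3026.87 = 5745.53
Index = 6901.16 / 5745.53 × 100 = 120.1135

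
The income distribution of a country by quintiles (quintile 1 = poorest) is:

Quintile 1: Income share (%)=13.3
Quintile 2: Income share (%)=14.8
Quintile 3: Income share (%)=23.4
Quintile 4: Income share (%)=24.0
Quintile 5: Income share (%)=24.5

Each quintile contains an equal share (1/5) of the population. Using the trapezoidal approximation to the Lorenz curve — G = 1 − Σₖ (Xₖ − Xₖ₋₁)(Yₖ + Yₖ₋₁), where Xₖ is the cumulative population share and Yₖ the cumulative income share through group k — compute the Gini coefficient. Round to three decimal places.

Cumulative income shares Yₖ: 0.1330, 0.2810, 0.5150, 0.7550, 1.0000
Σ (Xₖ−Xₖ₋₁)(Yₖ+Yₖ₋₁) = (1/5)(0.1330+0.0000) + (1/5)(0.2810+0.1330) + (1/5)(0.5150+0.2810) + (1/5)(0.7550+0.5150) + (1/5)(1.0000+0.7550)
  = 0.0266 + 0.0828 + 0.1592 + 0.2540 + 0.3510 = 0.8736
G = 1 − 0.8736 = 0.1264

0.126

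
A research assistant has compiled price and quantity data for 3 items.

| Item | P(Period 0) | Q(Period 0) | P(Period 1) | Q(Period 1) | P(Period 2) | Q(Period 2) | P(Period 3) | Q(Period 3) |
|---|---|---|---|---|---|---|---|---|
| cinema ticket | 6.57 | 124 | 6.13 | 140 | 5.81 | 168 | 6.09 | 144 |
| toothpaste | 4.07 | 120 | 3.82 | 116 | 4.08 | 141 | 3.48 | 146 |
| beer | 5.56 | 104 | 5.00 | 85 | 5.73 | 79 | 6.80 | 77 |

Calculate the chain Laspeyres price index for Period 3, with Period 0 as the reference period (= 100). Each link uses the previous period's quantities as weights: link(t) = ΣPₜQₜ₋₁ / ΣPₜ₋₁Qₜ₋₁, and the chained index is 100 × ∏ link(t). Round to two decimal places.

Link Period 0→Period 1:
ΣP(Period 1)Q(Period 0) = 6.13×124 + 3.82×120 + 5.00×104 = 760.12 + 458.4 + 520 = 1738.52
ΣP(Period 0)Q(Period 0) = 6.57×124 + 4.07×120 + 5.56×104 = 814.68 + 488.4 + 578.24 = 1881.32
link = 1738.52/1881.32 = 0.924096
Link Period 1→Period 2:
ΣP(Period 2)Q(Period 1) = 5.81×140 + 4.08×116 + 5.73×85 = 813.4 + 473.28 + 487.05 = 1773.73
ΣP(Period 1)Q(Period 1) = 6.13×140 + 3.82×116 + 5.00×85 = 858.2 + 443.12 + 425 = 1726.32
link = 1773.73/1726.32 = 1.027463
Link Period 2→Period 3:
ΣP(Period 3)Q(Period 2) = 6.09×168 + 3.48×141 + 6.80×79 = 1023.12 + 490.68 + 537.2 = 2051
ΣP(Period 2)Q(Period 2) = 5.81×168 + 4.08×141 + 5.73×79 = 976.08 + 575.28 + 452.67 = 2004.03
link = 2051/2004.03 = 1.023438
Chained index = 100 × 0.924096 × 1.027463 × 1.023438 = 97.1728

97.17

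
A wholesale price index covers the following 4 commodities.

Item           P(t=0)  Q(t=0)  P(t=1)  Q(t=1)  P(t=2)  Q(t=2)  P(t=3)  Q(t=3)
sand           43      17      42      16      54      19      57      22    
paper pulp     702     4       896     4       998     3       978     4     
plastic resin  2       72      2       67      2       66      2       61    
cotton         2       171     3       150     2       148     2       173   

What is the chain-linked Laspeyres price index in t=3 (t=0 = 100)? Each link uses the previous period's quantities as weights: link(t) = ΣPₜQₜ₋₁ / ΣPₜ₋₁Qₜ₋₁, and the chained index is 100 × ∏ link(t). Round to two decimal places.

Link t=0→t=1:
ΣP(t=1)Q(t=0) = 42×17 + 896×4 + 2×72 + 3×171 = 714 + 3584 + 144 + 513 = 4955
ΣP(t=0)Q(t=0) = 43×17 + 702×4 + 2×72 + 2×171 = 731 + 2808 + 144 + 342 = 4025
link = 4955/4025 = 1.231056
Link t=1→t=2:
ΣP(t=2)Q(t=1) = 54×16 + 998×4 + 2×67 + 2×150 = 864 + 3992 + 134 + 300 = 5290
ΣP(t=1)Q(t=1) = 42×16 + 896×4 + 2×67 + 3×150 = 672 + 3584 + 134 + 450 = 4840
link = 5290/4840 = 1.092975
Link t=2→t=3:
ΣP(t=3)Q(t=2) = 57×19 + 978×3 + 2×66 + 2×148 = 1083 + 2934 + 132 + 296 = 4445
ΣP(t=2)Q(t=2) = 54×19 + 998×3 + 2×66 + 2×148 = 1026 + 2994 + 132 + 296 = 4448
link = 4445/4448 = 0.999326
Chained index = 100 × 1.231056 × 1.092975 × 0.999326 = 134.4606

134.46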